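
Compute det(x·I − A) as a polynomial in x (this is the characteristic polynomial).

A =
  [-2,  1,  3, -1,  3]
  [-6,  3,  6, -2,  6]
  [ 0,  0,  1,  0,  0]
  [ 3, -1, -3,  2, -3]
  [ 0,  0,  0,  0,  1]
x^5 - 5*x^4 + 10*x^3 - 10*x^2 + 5*x - 1

Expanding det(x·I − A) (e.g. by cofactor expansion or by noting that A is similar to its Jordan form J, which has the same characteristic polynomial as A) gives
  χ_A(x) = x^5 - 5*x^4 + 10*x^3 - 10*x^2 + 5*x - 1
which factors as (x - 1)^5. The eigenvalues (with algebraic multiplicities) are λ = 1 with multiplicity 5.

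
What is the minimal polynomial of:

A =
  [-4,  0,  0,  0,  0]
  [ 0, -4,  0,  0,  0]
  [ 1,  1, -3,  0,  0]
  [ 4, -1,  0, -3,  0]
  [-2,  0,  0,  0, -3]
x^2 + 7*x + 12

The characteristic polynomial is χ_A(x) = (x + 3)^3*(x + 4)^2, so the eigenvalues are known. The minimal polynomial is
  m_A(x) = Π_λ (x − λ)^{k_λ}
where k_λ is the size of the *largest* Jordan block for λ (equivalently, the smallest k with (A − λI)^k v = 0 for every generalised eigenvector v of λ).

  λ = -4: largest Jordan block has size 1, contributing (x + 4)
  λ = -3: largest Jordan block has size 1, contributing (x + 3)

So m_A(x) = (x + 3)*(x + 4) = x^2 + 7*x + 12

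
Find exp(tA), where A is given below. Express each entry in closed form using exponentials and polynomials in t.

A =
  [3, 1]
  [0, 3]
e^{tA} =
  [exp(3*t), t*exp(3*t)]
  [0, exp(3*t)]

Strategy: write A = P · J · P⁻¹ where J is a Jordan canonical form, so e^{tA} = P · e^{tJ} · P⁻¹, and e^{tJ} can be computed block-by-block.

A has Jordan form
J =
  [3, 1]
  [0, 3]
(up to reordering of blocks).

Per-block formulas:
  For a 2×2 Jordan block J_2(3): exp(t · J_2(3)) = e^(3t)·(I + t·N), where N is the 2×2 nilpotent shift.

After assembling e^{tJ} and conjugating by P, we get:

e^{tA} =
  [exp(3*t), t*exp(3*t)]
  [0, exp(3*t)]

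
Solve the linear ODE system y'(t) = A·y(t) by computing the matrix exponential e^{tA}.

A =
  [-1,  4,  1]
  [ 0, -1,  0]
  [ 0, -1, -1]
e^{tA} =
  [exp(-t), -t^2*exp(-t)/2 + 4*t*exp(-t), t*exp(-t)]
  [0, exp(-t), 0]
  [0, -t*exp(-t), exp(-t)]

Strategy: write A = P · J · P⁻¹ where J is a Jordan canonical form, so e^{tA} = P · e^{tJ} · P⁻¹, and e^{tJ} can be computed block-by-block.

A has Jordan form
J =
  [-1,  1,  0]
  [ 0, -1,  1]
  [ 0,  0, -1]
(up to reordering of blocks).

Per-block formulas:
  For a 3×3 Jordan block J_3(-1): exp(t · J_3(-1)) = e^(-1t)·(I + t·N + (t^2/2)·N^2), where N is the 3×3 nilpotent shift.

After assembling e^{tJ} and conjugating by P, we get:

e^{tA} =
  [exp(-t), -t^2*exp(-t)/2 + 4*t*exp(-t), t*exp(-t)]
  [0, exp(-t), 0]
  [0, -t*exp(-t), exp(-t)]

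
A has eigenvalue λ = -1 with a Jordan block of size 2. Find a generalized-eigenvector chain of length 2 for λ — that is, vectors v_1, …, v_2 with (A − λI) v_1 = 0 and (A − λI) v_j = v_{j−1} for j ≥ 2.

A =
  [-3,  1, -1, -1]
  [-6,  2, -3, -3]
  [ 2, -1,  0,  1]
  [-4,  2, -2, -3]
A Jordan chain for λ = -1 of length 2:
v_1 = (-2, -6, 2, -4)ᵀ
v_2 = (1, 0, 0, 0)ᵀ

Let N = A − (-1)·I. We want v_2 with N^2 v_2 = 0 but N^1 v_2 ≠ 0; then v_{j-1} := N · v_j for j = 2, …, 2.

Pick v_2 = (1, 0, 0, 0)ᵀ.
Then v_1 = N · v_2 = (-2, -6, 2, -4)ᵀ.

Sanity check: (A − (-1)·I) v_1 = (0, 0, 0, 0)ᵀ = 0. ✓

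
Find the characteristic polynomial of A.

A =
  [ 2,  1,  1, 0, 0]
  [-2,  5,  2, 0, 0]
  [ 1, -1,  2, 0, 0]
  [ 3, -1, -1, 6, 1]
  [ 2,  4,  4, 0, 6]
x^5 - 21*x^4 + 171*x^3 - 675*x^2 + 1296*x - 972

Expanding det(x·I − A) (e.g. by cofactor expansion or by noting that A is similar to its Jordan form J, which has the same characteristic polynomial as A) gives
  χ_A(x) = x^5 - 21*x^4 + 171*x^3 - 675*x^2 + 1296*x - 972
which factors as (x - 6)^2*(x - 3)^3. The eigenvalues (with algebraic multiplicities) are λ = 3 with multiplicity 3, λ = 6 with multiplicity 2.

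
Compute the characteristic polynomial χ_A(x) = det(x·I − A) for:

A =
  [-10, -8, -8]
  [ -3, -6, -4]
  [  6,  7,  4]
x^3 + 12*x^2 + 48*x + 64

Expanding det(x·I − A) (e.g. by cofactor expansion or by noting that A is similar to its Jordan form J, which has the same characteristic polynomial as A) gives
  χ_A(x) = x^3 + 12*x^2 + 48*x + 64
which factors as (x + 4)^3. The eigenvalues (with algebraic multiplicities) are λ = -4 with multiplicity 3.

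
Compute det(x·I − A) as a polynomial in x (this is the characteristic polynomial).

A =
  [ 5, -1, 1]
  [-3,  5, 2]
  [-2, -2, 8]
x^3 - 18*x^2 + 108*x - 216

Expanding det(x·I − A) (e.g. by cofactor expansion or by noting that A is similar to its Jordan form J, which has the same characteristic polynomial as A) gives
  χ_A(x) = x^3 - 18*x^2 + 108*x - 216
which factors as (x - 6)^3. The eigenvalues (with algebraic multiplicities) are λ = 6 with multiplicity 3.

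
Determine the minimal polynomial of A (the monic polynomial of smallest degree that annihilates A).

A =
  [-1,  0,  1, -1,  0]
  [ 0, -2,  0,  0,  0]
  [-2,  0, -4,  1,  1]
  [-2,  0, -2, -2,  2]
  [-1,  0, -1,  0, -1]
x^3 + 6*x^2 + 12*x + 8

The characteristic polynomial is χ_A(x) = (x + 2)^5, so the eigenvalues are known. The minimal polynomial is
  m_A(x) = Π_λ (x − λ)^{k_λ}
where k_λ is the size of the *largest* Jordan block for λ (equivalently, the smallest k with (A − λI)^k v = 0 for every generalised eigenvector v of λ).

  λ = -2: largest Jordan block has size 3, contributing (x + 2)^3

So m_A(x) = (x + 2)^3 = x^3 + 6*x^2 + 12*x + 8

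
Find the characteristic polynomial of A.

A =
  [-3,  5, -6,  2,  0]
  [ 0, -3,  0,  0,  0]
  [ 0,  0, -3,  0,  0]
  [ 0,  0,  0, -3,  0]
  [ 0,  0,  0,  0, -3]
x^5 + 15*x^4 + 90*x^3 + 270*x^2 + 405*x + 243

Expanding det(x·I − A) (e.g. by cofactor expansion or by noting that A is similar to its Jordan form J, which has the same characteristic polynomial as A) gives
  χ_A(x) = x^5 + 15*x^4 + 90*x^3 + 270*x^2 + 405*x + 243
which factors as (x + 3)^5. The eigenvalues (with algebraic multiplicities) are λ = -3 with multiplicity 5.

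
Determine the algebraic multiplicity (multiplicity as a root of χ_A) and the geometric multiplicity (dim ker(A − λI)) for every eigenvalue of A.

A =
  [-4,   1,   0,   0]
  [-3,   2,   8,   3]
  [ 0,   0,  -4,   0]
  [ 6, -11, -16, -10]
λ = -4: alg = 4, geom = 2

Step 1 — factor the characteristic polynomial to read off the algebraic multiplicities:
  χ_A(x) = (x + 4)^4

Step 2 — compute geometric multiplicities via the rank-nullity identity g(λ) = n − rank(A − λI):
  rank(A − (-4)·I) = 2, so dim ker(A − (-4)·I) = n − 2 = 2

Summary:
  λ = -4: algebraic multiplicity = 4, geometric multiplicity = 2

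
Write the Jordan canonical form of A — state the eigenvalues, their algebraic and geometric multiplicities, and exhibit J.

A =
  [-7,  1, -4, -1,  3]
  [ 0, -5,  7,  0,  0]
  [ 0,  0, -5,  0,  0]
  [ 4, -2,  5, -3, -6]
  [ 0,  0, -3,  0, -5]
J_3(-5) ⊕ J_1(-5) ⊕ J_1(-5)

The characteristic polynomial is
  det(x·I − A) = x^5 + 25*x^4 + 250*x^3 + 1250*x^2 + 3125*x + 3125 = (x + 5)^5

Eigenvalues and multiplicities (the geometric multiplicity of λ is n − rank(A − λI), which equals the number of Jordan blocks for λ):
  λ = -5: algebraic multiplicity = 5, geometric multiplicity = 3

Determining the block sizes for each eigenvalue:
  λ = -5: with am = 5 and gm = 3, the partition is not yet determined (e.g. several partitions of 5 into 3 parts exist). Let N = A − (-5)·I. Computing rank(N^1) = 2, rank(N^2) = 1, rank(N^3) = 0; the number of blocks of size ≥ j is rank(N^{j−1}) − rank(N^j), giving [3, 1, 1]. So we have 1 block(s) of size 3, 2 block(s) of size 1 → block sizes [3, 1, 1]

Assembling the blocks gives a Jordan form
J =
  [-5,  1,  0,  0,  0]
  [ 0, -5,  1,  0,  0]
  [ 0,  0, -5,  0,  0]
  [ 0,  0,  0, -5,  0]
  [ 0,  0,  0,  0, -5]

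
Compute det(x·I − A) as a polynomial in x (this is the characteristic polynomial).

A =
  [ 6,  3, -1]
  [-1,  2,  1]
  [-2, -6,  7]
x^3 - 15*x^2 + 75*x - 125

Expanding det(x·I − A) (e.g. by cofactor expansion or by noting that A is similar to its Jordan form J, which has the same characteristic polynomial as A) gives
  χ_A(x) = x^3 - 15*x^2 + 75*x - 125
which factors as (x - 5)^3. The eigenvalues (with algebraic multiplicities) are λ = 5 with multiplicity 3.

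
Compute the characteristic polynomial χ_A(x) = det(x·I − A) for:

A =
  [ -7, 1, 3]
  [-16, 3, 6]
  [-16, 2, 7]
x^3 - 3*x^2 + 3*x - 1

Expanding det(x·I − A) (e.g. by cofactor expansion or by noting that A is similar to its Jordan form J, which has the same characteristic polynomial as A) gives
  χ_A(x) = x^3 - 3*x^2 + 3*x - 1
which factors as (x - 1)^3. The eigenvalues (with algebraic multiplicities) are λ = 1 with multiplicity 3.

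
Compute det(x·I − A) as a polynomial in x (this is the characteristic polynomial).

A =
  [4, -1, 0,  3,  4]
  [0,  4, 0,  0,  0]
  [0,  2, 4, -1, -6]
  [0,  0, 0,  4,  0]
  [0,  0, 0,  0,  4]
x^5 - 20*x^4 + 160*x^3 - 640*x^2 + 1280*x - 1024

Expanding det(x·I − A) (e.g. by cofactor expansion or by noting that A is similar to its Jordan form J, which has the same characteristic polynomial as A) gives
  χ_A(x) = x^5 - 20*x^4 + 160*x^3 - 640*x^2 + 1280*x - 1024
which factors as (x - 4)^5. The eigenvalues (with algebraic multiplicities) are λ = 4 with multiplicity 5.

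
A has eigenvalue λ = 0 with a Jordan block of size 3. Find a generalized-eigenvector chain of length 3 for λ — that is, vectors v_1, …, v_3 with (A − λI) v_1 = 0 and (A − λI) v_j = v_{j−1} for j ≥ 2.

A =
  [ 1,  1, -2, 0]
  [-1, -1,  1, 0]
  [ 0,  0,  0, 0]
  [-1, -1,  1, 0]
A Jordan chain for λ = 0 of length 3:
v_1 = (-1, 1, 0, 1)ᵀ
v_2 = (-2, 1, 0, 1)ᵀ
v_3 = (0, 0, 1, 0)ᵀ

Let N = A − (0)·I. We want v_3 with N^3 v_3 = 0 but N^2 v_3 ≠ 0; then v_{j-1} := N · v_j for j = 3, …, 2.

Pick v_3 = (0, 0, 1, 0)ᵀ.
Then v_2 = N · v_3 = (-2, 1, 0, 1)ᵀ.
Then v_1 = N · v_2 = (-1, 1, 0, 1)ᵀ.

Sanity check: (A − (0)·I) v_1 = (0, 0, 0, 0)ᵀ = 0. ✓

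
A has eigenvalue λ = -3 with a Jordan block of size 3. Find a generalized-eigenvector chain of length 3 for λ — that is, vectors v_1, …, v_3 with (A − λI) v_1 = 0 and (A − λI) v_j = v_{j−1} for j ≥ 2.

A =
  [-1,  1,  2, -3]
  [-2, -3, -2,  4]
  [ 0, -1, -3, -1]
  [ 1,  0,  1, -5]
A Jordan chain for λ = -3 of length 3:
v_1 = (-1, 0, 1, 0)ᵀ
v_2 = (2, -2, 0, 1)ᵀ
v_3 = (1, 0, 0, 0)ᵀ

Let N = A − (-3)·I. We want v_3 with N^3 v_3 = 0 but N^2 v_3 ≠ 0; then v_{j-1} := N · v_j for j = 3, …, 2.

Pick v_3 = (1, 0, 0, 0)ᵀ.
Then v_2 = N · v_3 = (2, -2, 0, 1)ᵀ.
Then v_1 = N · v_2 = (-1, 0, 1, 0)ᵀ.

Sanity check: (A − (-3)·I) v_1 = (0, 0, 0, 0)ᵀ = 0. ✓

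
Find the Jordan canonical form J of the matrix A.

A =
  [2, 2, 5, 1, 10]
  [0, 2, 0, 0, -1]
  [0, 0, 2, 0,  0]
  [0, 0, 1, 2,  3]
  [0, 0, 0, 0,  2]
J_3(2) ⊕ J_2(2)

The characteristic polynomial is
  det(x·I − A) = x^5 - 10*x^4 + 40*x^3 - 80*x^2 + 80*x - 32 = (x - 2)^5

Eigenvalues and multiplicities (the geometric multiplicity of λ is n − rank(A − λI), which equals the number of Jordan blocks for λ):
  λ = 2: algebraic multiplicity = 5, geometric multiplicity = 2

Determining the block sizes for each eigenvalue:
  λ = 2: with am = 5 and gm = 2, the partition is not yet determined (e.g. several partitions of 5 into 2 parts exist). Let N = A − (2)·I. Computing rank(N^1) = 3, rank(N^2) = 1, rank(N^3) = 0; the number of blocks of size ≥ j is rank(N^{j−1}) − rank(N^j), giving [2, 2, 1]. So we have 1 block(s) of size 3, 1 block(s) of size 2 → block sizes [3, 2]

Assembling the blocks gives a Jordan form
J =
  [2, 1, 0, 0, 0]
  [0, 2, 1, 0, 0]
  [0, 0, 2, 0, 0]
  [0, 0, 0, 2, 1]
  [0, 0, 0, 0, 2]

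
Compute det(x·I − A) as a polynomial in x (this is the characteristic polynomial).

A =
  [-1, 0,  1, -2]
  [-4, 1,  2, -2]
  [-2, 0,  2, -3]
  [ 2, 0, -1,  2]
x^4 - 4*x^3 + 6*x^2 - 4*x + 1

Expanding det(x·I − A) (e.g. by cofactor expansion or by noting that A is similar to its Jordan form J, which has the same characteristic polynomial as A) gives
  χ_A(x) = x^4 - 4*x^3 + 6*x^2 - 4*x + 1
which factors as (x - 1)^4. The eigenvalues (with algebraic multiplicities) are λ = 1 with multiplicity 4.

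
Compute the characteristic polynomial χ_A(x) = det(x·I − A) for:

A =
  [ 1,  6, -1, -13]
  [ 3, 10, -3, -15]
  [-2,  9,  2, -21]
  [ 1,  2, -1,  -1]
x^4 - 12*x^3 + 48*x^2 - 64*x

Expanding det(x·I − A) (e.g. by cofactor expansion or by noting that A is similar to its Jordan form J, which has the same characteristic polynomial as A) gives
  χ_A(x) = x^4 - 12*x^3 + 48*x^2 - 64*x
which factors as x*(x - 4)^3. The eigenvalues (with algebraic multiplicities) are λ = 0 with multiplicity 1, λ = 4 with multiplicity 3.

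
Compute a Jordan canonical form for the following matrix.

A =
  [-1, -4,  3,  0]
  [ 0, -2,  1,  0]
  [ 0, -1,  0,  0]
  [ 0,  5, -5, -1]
J_3(-1) ⊕ J_1(-1)

The characteristic polynomial is
  det(x·I − A) = x^4 + 4*x^3 + 6*x^2 + 4*x + 1 = (x + 1)^4

Eigenvalues and multiplicities (the geometric multiplicity of λ is n − rank(A − λI), which equals the number of Jordan blocks for λ):
  λ = -1: algebraic multiplicity = 4, geometric multiplicity = 2

Determining the block sizes for each eigenvalue:
  λ = -1: with am = 4 and gm = 2, the partition is not yet determined (e.g. several partitions of 4 into 2 parts exist). Let N = A − (-1)·I. Computing rank(N^1) = 2, rank(N^2) = 1, rank(N^3) = 0; the number of blocks of size ≥ j is rank(N^{j−1}) − rank(N^j), giving [2, 1, 1]. So we have 1 block(s) of size 3, 1 block(s) of size 1 → block sizes [3, 1]

Assembling the blocks gives a Jordan form
J =
  [-1,  1,  0,  0]
  [ 0, -1,  1,  0]
  [ 0,  0, -1,  0]
  [ 0,  0,  0, -1]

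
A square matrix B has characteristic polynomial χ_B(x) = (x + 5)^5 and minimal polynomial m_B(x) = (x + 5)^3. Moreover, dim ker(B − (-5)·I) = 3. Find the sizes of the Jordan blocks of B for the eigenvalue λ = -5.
Block sizes for λ = -5: [3, 1, 1]

Step 1 — from the characteristic polynomial, algebraic multiplicity of λ = -5 is 5. From dim ker(B − (-5)·I) = 3, there are exactly 3 Jordan blocks for λ = -5.
Step 2 — from the minimal polynomial, the factor (x + 5)^3 tells us the largest block for λ = -5 has size 3.
Step 3 — with total size 5, 3 blocks, and largest block 3, the block sizes (in nonincreasing order) are [3, 1, 1].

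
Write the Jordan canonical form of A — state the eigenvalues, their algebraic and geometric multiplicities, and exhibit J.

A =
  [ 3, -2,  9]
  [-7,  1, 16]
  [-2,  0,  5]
J_3(3)

The characteristic polynomial is
  det(x·I − A) = x^3 - 9*x^2 + 27*x - 27 = (x - 3)^3

Eigenvalues and multiplicities (the geometric multiplicity of λ is n − rank(A − λI), which equals the number of Jordan blocks for λ):
  λ = 3: algebraic multiplicity = 3, geometric multiplicity = 1

Determining the block sizes for each eigenvalue:
  λ = 3: one block (gm = 1), so the single block has size am = 3 → block sizes [3]

Assembling the blocks gives a Jordan form
J =
  [3, 1, 0]
  [0, 3, 1]
  [0, 0, 3]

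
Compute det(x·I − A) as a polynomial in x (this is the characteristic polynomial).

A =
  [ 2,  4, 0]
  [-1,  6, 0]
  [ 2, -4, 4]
x^3 - 12*x^2 + 48*x - 64

Expanding det(x·I − A) (e.g. by cofactor expansion or by noting that A is similar to its Jordan form J, which has the same characteristic polynomial as A) gives
  χ_A(x) = x^3 - 12*x^2 + 48*x - 64
which factors as (x - 4)^3. The eigenvalues (with algebraic multiplicities) are λ = 4 with multiplicity 3.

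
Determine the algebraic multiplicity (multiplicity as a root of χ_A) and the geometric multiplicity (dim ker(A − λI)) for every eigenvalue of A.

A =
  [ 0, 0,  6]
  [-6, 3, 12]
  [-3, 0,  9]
λ = 3: alg = 2, geom = 2; λ = 6: alg = 1, geom = 1

Step 1 — factor the characteristic polynomial to read off the algebraic multiplicities:
  χ_A(x) = (x - 6)*(x - 3)^2

Step 2 — compute geometric multiplicities via the rank-nullity identity g(λ) = n − rank(A − λI):
  rank(A − (3)·I) = 1, so dim ker(A − (3)·I) = n − 1 = 2
  rank(A − (6)·I) = 2, so dim ker(A − (6)·I) = n − 2 = 1

Summary:
  λ = 3: algebraic multiplicity = 2, geometric multiplicity = 2
  λ = 6: algebraic multiplicity = 1, geometric multiplicity = 1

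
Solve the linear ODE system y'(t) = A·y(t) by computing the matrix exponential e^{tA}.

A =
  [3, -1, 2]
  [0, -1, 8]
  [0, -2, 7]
e^{tA} =
  [exp(3*t), -t*exp(3*t), 2*t*exp(3*t)]
  [0, -4*t*exp(3*t) + exp(3*t), 8*t*exp(3*t)]
  [0, -2*t*exp(3*t), 4*t*exp(3*t) + exp(3*t)]

Strategy: write A = P · J · P⁻¹ where J is a Jordan canonical form, so e^{tA} = P · e^{tJ} · P⁻¹, and e^{tJ} can be computed block-by-block.

A has Jordan form
J =
  [3, 1, 0]
  [0, 3, 0]
  [0, 0, 3]
(up to reordering of blocks).

Per-block formulas:
  For a 2×2 Jordan block J_2(3): exp(t · J_2(3)) = e^(3t)·(I + t·N), where N is the 2×2 nilpotent shift.
  For a 1×1 block at λ = 3: exp(t · [3]) = [e^(3t)].

After assembling e^{tJ} and conjugating by P, we get:

e^{tA} =
  [exp(3*t), -t*exp(3*t), 2*t*exp(3*t)]
  [0, -4*t*exp(3*t) + exp(3*t), 8*t*exp(3*t)]
  [0, -2*t*exp(3*t), 4*t*exp(3*t) + exp(3*t)]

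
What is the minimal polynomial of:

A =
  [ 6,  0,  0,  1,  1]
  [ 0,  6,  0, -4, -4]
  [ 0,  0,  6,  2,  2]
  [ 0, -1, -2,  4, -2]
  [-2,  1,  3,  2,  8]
x^3 - 18*x^2 + 108*x - 216

The characteristic polynomial is χ_A(x) = (x - 6)^5, so the eigenvalues are known. The minimal polynomial is
  m_A(x) = Π_λ (x − λ)^{k_λ}
where k_λ is the size of the *largest* Jordan block for λ (equivalently, the smallest k with (A − λI)^k v = 0 for every generalised eigenvector v of λ).

  λ = 6: largest Jordan block has size 3, contributing (x − 6)^3

So m_A(x) = (x - 6)^3 = x^3 - 18*x^2 + 108*x - 216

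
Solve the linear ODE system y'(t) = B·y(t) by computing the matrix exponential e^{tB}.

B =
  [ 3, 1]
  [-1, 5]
e^{tB} =
  [-t*exp(4*t) + exp(4*t), t*exp(4*t)]
  [-t*exp(4*t), t*exp(4*t) + exp(4*t)]

Strategy: write B = P · J · P⁻¹ where J is a Jordan canonical form, so e^{tB} = P · e^{tJ} · P⁻¹, and e^{tJ} can be computed block-by-block.

B has Jordan form
J =
  [4, 1]
  [0, 4]
(up to reordering of blocks).

Per-block formulas:
  For a 2×2 Jordan block J_2(4): exp(t · J_2(4)) = e^(4t)·(I + t·N), where N is the 2×2 nilpotent shift.

After assembling e^{tJ} and conjugating by P, we get:

e^{tB} =
  [-t*exp(4*t) + exp(4*t), t*exp(4*t)]
  [-t*exp(4*t), t*exp(4*t) + exp(4*t)]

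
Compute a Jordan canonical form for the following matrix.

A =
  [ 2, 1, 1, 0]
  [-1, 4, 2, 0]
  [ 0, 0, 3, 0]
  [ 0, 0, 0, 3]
J_3(3) ⊕ J_1(3)

The characteristic polynomial is
  det(x·I − A) = x^4 - 12*x^3 + 54*x^2 - 108*x + 81 = (x - 3)^4

Eigenvalues and multiplicities (the geometric multiplicity of λ is n − rank(A − λI), which equals the number of Jordan blocks for λ):
  λ = 3: algebraic multiplicity = 4, geometric multiplicity = 2

Determining the block sizes for each eigenvalue:
  λ = 3: with am = 4 and gm = 2, the partition is not yet determined (e.g. several partitions of 4 into 2 parts exist). Let N = A − (3)·I. Computing rank(N^1) = 2, rank(N^2) = 1, rank(N^3) = 0; the number of blocks of size ≥ j is rank(N^{j−1}) − rank(N^j), giving [2, 1, 1]. So we have 1 block(s) of size 3, 1 block(s) of size 1 → block sizes [3, 1]

Assembling the blocks gives a Jordan form
J =
  [3, 1, 0, 0]
  [0, 3, 1, 0]
  [0, 0, 3, 0]
  [0, 0, 0, 3]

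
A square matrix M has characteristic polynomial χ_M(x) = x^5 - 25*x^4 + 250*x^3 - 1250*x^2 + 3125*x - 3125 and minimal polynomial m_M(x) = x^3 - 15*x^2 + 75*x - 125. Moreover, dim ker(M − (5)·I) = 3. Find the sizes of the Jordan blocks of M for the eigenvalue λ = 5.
Block sizes for λ = 5: [3, 1, 1]

Step 1 — from the characteristic polynomial, algebraic multiplicity of λ = 5 is 5. From dim ker(M − (5)·I) = 3, there are exactly 3 Jordan blocks for λ = 5.
Step 2 — from the minimal polynomial, the factor (x − 5)^3 tells us the largest block for λ = 5 has size 3.
Step 3 — with total size 5, 3 blocks, and largest block 3, the block sizes (in nonincreasing order) are [3, 1, 1].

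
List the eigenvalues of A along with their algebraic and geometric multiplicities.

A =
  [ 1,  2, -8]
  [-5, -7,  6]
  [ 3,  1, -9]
λ = -5: alg = 3, geom = 1

Step 1 — factor the characteristic polynomial to read off the algebraic multiplicities:
  χ_A(x) = (x + 5)^3

Step 2 — compute geometric multiplicities via the rank-nullity identity g(λ) = n − rank(A − λI):
  rank(A − (-5)·I) = 2, so dim ker(A − (-5)·I) = n − 2 = 1

Summary:
  λ = -5: algebraic multiplicity = 3, geometric multiplicity = 1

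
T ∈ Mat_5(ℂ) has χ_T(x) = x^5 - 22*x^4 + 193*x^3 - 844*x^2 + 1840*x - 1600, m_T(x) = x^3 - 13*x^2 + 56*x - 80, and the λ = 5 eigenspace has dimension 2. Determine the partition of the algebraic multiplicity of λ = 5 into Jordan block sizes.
Block sizes for λ = 5: [1, 1]

Step 1 — from the characteristic polynomial, algebraic multiplicity of λ = 5 is 2. From dim ker(T − (5)·I) = 2, there are exactly 2 Jordan blocks for λ = 5.
Step 2 — from the minimal polynomial, the factor (x − 5) tells us the largest block for λ = 5 has size 1.
Step 3 — with total size 2, 2 blocks, and largest block 1, the block sizes (in nonincreasing order) are [1, 1].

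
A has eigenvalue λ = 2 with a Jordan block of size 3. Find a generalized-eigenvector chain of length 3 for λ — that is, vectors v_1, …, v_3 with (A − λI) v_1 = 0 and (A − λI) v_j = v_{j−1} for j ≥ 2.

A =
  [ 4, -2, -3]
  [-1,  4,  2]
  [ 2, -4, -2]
A Jordan chain for λ = 2 of length 3:
v_1 = (4, -2, 4)ᵀ
v_2 = (-2, 2, -4)ᵀ
v_3 = (0, 1, 0)ᵀ

Let N = A − (2)·I. We want v_3 with N^3 v_3 = 0 but N^2 v_3 ≠ 0; then v_{j-1} := N · v_j for j = 3, …, 2.

Pick v_3 = (0, 1, 0)ᵀ.
Then v_2 = N · v_3 = (-2, 2, -4)ᵀ.
Then v_1 = N · v_2 = (4, -2, 4)ᵀ.

Sanity check: (A − (2)·I) v_1 = (0, 0, 0)ᵀ = 0. ✓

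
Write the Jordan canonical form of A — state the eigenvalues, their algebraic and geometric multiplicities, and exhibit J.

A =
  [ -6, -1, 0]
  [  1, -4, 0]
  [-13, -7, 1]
J_2(-5) ⊕ J_1(1)

The characteristic polynomial is
  det(x·I − A) = x^3 + 9*x^2 + 15*x - 25 = (x - 1)*(x + 5)^2

Eigenvalues and multiplicities (the geometric multiplicity of λ is n − rank(A − λI), which equals the number of Jordan blocks for λ):
  λ = -5: algebraic multiplicity = 2, geometric multiplicity = 1
  λ = 1: algebraic multiplicity = 1, geometric multiplicity = 1

Determining the block sizes for each eigenvalue:
  λ = -5: one block (gm = 1), so the single block has size am = 2 → block sizes [2]
  λ = 1: one block (gm = 1), so the single block has size am = 1 → block sizes [1]

Assembling the blocks gives a Jordan form
J =
  [-5,  1, 0]
  [ 0, -5, 0]
  [ 0,  0, 1]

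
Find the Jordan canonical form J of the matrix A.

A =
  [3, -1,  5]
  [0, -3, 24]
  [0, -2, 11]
J_2(3) ⊕ J_1(5)

The characteristic polynomial is
  det(x·I − A) = x^3 - 11*x^2 + 39*x - 45 = (x - 5)*(x - 3)^2

Eigenvalues and multiplicities (the geometric multiplicity of λ is n − rank(A − λI), which equals the number of Jordan blocks for λ):
  λ = 3: algebraic multiplicity = 2, geometric multiplicity = 1
  λ = 5: algebraic multiplicity = 1, geometric multiplicity = 1

Determining the block sizes for each eigenvalue:
  λ = 3: one block (gm = 1), so the single block has size am = 2 → block sizes [2]
  λ = 5: one block (gm = 1), so the single block has size am = 1 → block sizes [1]

Assembling the blocks gives a Jordan form
J =
  [3, 1, 0]
  [0, 3, 0]
  [0, 0, 5]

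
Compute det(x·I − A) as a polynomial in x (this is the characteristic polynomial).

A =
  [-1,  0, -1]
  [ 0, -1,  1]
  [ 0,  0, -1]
x^3 + 3*x^2 + 3*x + 1

Expanding det(x·I − A) (e.g. by cofactor expansion or by noting that A is similar to its Jordan form J, which has the same characteristic polynomial as A) gives
  χ_A(x) = x^3 + 3*x^2 + 3*x + 1
which factors as (x + 1)^3. The eigenvalues (with algebraic multiplicities) are λ = -1 with multiplicity 3.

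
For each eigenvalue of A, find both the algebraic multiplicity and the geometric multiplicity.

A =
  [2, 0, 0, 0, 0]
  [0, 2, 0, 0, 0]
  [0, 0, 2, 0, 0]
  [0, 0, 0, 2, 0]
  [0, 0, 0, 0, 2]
λ = 2: alg = 5, geom = 5

Step 1 — factor the characteristic polynomial to read off the algebraic multiplicities:
  χ_A(x) = (x - 2)^5

Step 2 — compute geometric multiplicities via the rank-nullity identity g(λ) = n − rank(A − λI):
  rank(A − (2)·I) = 0, so dim ker(A − (2)·I) = n − 0 = 5

Summary:
  λ = 2: algebraic multiplicity = 5, geometric multiplicity = 5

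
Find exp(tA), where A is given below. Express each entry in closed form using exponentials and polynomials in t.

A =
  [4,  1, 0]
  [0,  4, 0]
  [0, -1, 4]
e^{tA} =
  [exp(4*t), t*exp(4*t), 0]
  [0, exp(4*t), 0]
  [0, -t*exp(4*t), exp(4*t)]

Strategy: write A = P · J · P⁻¹ where J is a Jordan canonical form, so e^{tA} = P · e^{tJ} · P⁻¹, and e^{tJ} can be computed block-by-block.

A has Jordan form
J =
  [4, 1, 0]
  [0, 4, 0]
  [0, 0, 4]
(up to reordering of blocks).

Per-block formulas:
  For a 1×1 block at λ = 4: exp(t · [4]) = [e^(4t)].
  For a 2×2 Jordan block J_2(4): exp(t · J_2(4)) = e^(4t)·(I + t·N), where N is the 2×2 nilpotent shift.

After assembling e^{tJ} and conjugating by P, we get:

e^{tA} =
  [exp(4*t), t*exp(4*t), 0]
  [0, exp(4*t), 0]
  [0, -t*exp(4*t), exp(4*t)]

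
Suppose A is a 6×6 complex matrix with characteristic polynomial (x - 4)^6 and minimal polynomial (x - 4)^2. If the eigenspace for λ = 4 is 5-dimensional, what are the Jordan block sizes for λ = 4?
Block sizes for λ = 4: [2, 1, 1, 1, 1]

Step 1 — from the characteristic polynomial, algebraic multiplicity of λ = 4 is 6. From dim ker(A − (4)·I) = 5, there are exactly 5 Jordan blocks for λ = 4.
Step 2 — from the minimal polynomial, the factor (x − 4)^2 tells us the largest block for λ = 4 has size 2.
Step 3 — with total size 6, 5 blocks, and largest block 2, the block sizes (in nonincreasing order) are [2, 1, 1, 1, 1].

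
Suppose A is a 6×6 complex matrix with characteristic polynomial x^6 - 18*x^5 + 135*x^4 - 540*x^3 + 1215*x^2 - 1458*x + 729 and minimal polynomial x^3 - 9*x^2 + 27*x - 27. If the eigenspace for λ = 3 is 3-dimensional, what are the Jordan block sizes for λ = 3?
Block sizes for λ = 3: [3, 2, 1]

Step 1 — from the characteristic polynomial, algebraic multiplicity of λ = 3 is 6. From dim ker(A − (3)·I) = 3, there are exactly 3 Jordan blocks for λ = 3.
Step 2 — from the minimal polynomial, the factor (x − 3)^3 tells us the largest block for λ = 3 has size 3.
Step 3 — with total size 6, 3 blocks, and largest block 3, the block sizes (in nonincreasing order) are [3, 2, 1].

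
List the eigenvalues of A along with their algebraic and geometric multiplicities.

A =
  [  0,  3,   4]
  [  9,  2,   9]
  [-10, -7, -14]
λ = -4: alg = 3, geom = 1

Step 1 — factor the characteristic polynomial to read off the algebraic multiplicities:
  χ_A(x) = (x + 4)^3

Step 2 — compute geometric multiplicities via the rank-nullity identity g(λ) = n − rank(A − λI):
  rank(A − (-4)·I) = 2, so dim ker(A − (-4)·I) = n − 2 = 1

Summary:
  λ = -4: algebraic multiplicity = 3, geometric multiplicity = 1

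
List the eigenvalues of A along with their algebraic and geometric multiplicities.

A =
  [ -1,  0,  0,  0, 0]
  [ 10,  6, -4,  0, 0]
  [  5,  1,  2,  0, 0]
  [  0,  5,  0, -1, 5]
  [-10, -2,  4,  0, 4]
λ = -1: alg = 2, geom = 2; λ = 4: alg = 3, geom = 2

Step 1 — factor the characteristic polynomial to read off the algebraic multiplicities:
  χ_A(x) = (x - 4)^3*(x + 1)^2

Step 2 — compute geometric multiplicities via the rank-nullity identity g(λ) = n − rank(A − λI):
  rank(A − (-1)·I) = 3, so dim ker(A − (-1)·I) = n − 3 = 2
  rank(A − (4)·I) = 3, so dim ker(A − (4)·I) = n − 3 = 2

Summary:
  λ = -1: algebraic multiplicity = 2, geometric multiplicity = 2
  λ = 4: algebraic multiplicity = 3, geometric multiplicity = 2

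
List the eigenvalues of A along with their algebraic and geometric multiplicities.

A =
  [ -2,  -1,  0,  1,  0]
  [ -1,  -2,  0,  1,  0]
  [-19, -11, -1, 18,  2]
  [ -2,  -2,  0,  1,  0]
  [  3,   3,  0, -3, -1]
λ = -1: alg = 5, geom = 3

Step 1 — factor the characteristic polynomial to read off the algebraic multiplicities:
  χ_A(x) = (x + 1)^5

Step 2 — compute geometric multiplicities via the rank-nullity identity g(λ) = n − rank(A − λI):
  rank(A − (-1)·I) = 2, so dim ker(A − (-1)·I) = n − 2 = 3

Summary:
  λ = -1: algebraic multiplicity = 5, geometric multiplicity = 3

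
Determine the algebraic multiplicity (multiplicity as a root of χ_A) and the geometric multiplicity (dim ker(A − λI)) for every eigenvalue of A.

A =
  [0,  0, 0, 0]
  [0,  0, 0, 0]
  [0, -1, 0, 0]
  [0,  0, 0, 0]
λ = 0: alg = 4, geom = 3

Step 1 — factor the characteristic polynomial to read off the algebraic multiplicities:
  χ_A(x) = x^4

Step 2 — compute geometric multiplicities via the rank-nullity identity g(λ) = n − rank(A − λI):
  rank(A − (0)·I) = 1, so dim ker(A − (0)·I) = n − 1 = 3

Summary:
  λ = 0: algebraic multiplicity = 4, geometric multiplicity = 3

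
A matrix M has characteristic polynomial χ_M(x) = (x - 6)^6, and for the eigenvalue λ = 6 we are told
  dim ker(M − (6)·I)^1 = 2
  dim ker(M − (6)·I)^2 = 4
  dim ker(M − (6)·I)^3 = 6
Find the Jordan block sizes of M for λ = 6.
Block sizes for λ = 6: [3, 3]

From the dimensions of kernels of powers, the number of Jordan blocks of size at least j is d_j − d_{j−1} where d_j = dim ker(N^j) (with d_0 = 0). Computing the differences gives [2, 2, 2].
The number of blocks of size exactly k is (#blocks of size ≥ k) − (#blocks of size ≥ k + 1), so the partition is: 2 block(s) of size 3.
In nonincreasing order the block sizes are [3, 3].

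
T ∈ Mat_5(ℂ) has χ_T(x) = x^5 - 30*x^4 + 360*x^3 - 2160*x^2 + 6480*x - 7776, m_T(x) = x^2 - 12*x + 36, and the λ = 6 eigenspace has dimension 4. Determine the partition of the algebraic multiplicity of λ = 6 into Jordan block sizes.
Block sizes for λ = 6: [2, 1, 1, 1]

Step 1 — from the characteristic polynomial, algebraic multiplicity of λ = 6 is 5. From dim ker(T − (6)·I) = 4, there are exactly 4 Jordan blocks for λ = 6.
Step 2 — from the minimal polynomial, the factor (x − 6)^2 tells us the largest block for λ = 6 has size 2.
Step 3 — with total size 5, 4 blocks, and largest block 2, the block sizes (in nonincreasing order) are [2, 1, 1, 1].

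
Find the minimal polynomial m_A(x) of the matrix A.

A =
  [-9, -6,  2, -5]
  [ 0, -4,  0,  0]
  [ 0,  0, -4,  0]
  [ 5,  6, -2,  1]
x^2 + 8*x + 16

The characteristic polynomial is χ_A(x) = (x + 4)^4, so the eigenvalues are known. The minimal polynomial is
  m_A(x) = Π_λ (x − λ)^{k_λ}
where k_λ is the size of the *largest* Jordan block for λ (equivalently, the smallest k with (A − λI)^k v = 0 for every generalised eigenvector v of λ).

  λ = -4: largest Jordan block has size 2, contributing (x + 4)^2

So m_A(x) = (x + 4)^2 = x^2 + 8*x + 16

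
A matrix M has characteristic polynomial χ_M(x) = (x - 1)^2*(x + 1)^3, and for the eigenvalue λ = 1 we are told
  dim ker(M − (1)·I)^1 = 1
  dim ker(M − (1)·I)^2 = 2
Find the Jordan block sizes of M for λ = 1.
Block sizes for λ = 1: [2]

From the dimensions of kernels of powers, the number of Jordan blocks of size at least j is d_j − d_{j−1} where d_j = dim ker(N^j) (with d_0 = 0). Computing the differences gives [1, 1].
The number of blocks of size exactly k is (#blocks of size ≥ k) − (#blocks of size ≥ k + 1), so the partition is: 1 block(s) of size 2.
In nonincreasing order the block sizes are [2].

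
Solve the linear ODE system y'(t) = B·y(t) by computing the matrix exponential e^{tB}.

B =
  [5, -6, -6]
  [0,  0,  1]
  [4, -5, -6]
e^{tB} =
  [3*exp(t) - 2*exp(-t), -3*exp(t) + 3*exp(-t), -3*exp(t) + 3*exp(-t)]
  [-2*t*exp(-t) + exp(t) - exp(-t), 3*t*exp(-t) - exp(t) + 2*exp(-t), 3*t*exp(-t) - exp(t) + exp(-t)]
  [2*t*exp(-t) + exp(t) - exp(-t), -3*t*exp(-t) - exp(t) + exp(-t), -3*t*exp(-t) - exp(t) + 2*exp(-t)]

Strategy: write B = P · J · P⁻¹ where J is a Jordan canonical form, so e^{tB} = P · e^{tJ} · P⁻¹, and e^{tJ} can be computed block-by-block.

B has Jordan form
J =
  [-1,  1, 0]
  [ 0, -1, 0]
  [ 0,  0, 1]
(up to reordering of blocks).

Per-block formulas:
  For a 1×1 block at λ = 1: exp(t · [1]) = [e^(1t)].
  For a 2×2 Jordan block J_2(-1): exp(t · J_2(-1)) = e^(-1t)·(I + t·N), where N is the 2×2 nilpotent shift.

After assembling e^{tJ} and conjugating by P, we get:

e^{tB} =
  [3*exp(t) - 2*exp(-t), -3*exp(t) + 3*exp(-t), -3*exp(t) + 3*exp(-t)]
  [-2*t*exp(-t) + exp(t) - exp(-t), 3*t*exp(-t) - exp(t) + 2*exp(-t), 3*t*exp(-t) - exp(t) + exp(-t)]
  [2*t*exp(-t) + exp(t) - exp(-t), -3*t*exp(-t) - exp(t) + exp(-t), -3*t*exp(-t) - exp(t) + 2*exp(-t)]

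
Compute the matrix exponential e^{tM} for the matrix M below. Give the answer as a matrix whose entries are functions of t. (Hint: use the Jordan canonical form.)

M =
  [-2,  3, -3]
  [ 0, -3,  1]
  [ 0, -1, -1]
e^{tM} =
  [exp(-2*t), 3*t*exp(-2*t), -3*t*exp(-2*t)]
  [0, -t*exp(-2*t) + exp(-2*t), t*exp(-2*t)]
  [0, -t*exp(-2*t), t*exp(-2*t) + exp(-2*t)]

Strategy: write M = P · J · P⁻¹ where J is a Jordan canonical form, so e^{tM} = P · e^{tJ} · P⁻¹, and e^{tJ} can be computed block-by-block.

M has Jordan form
J =
  [-2,  1,  0]
  [ 0, -2,  0]
  [ 0,  0, -2]
(up to reordering of blocks).

Per-block formulas:
  For a 1×1 block at λ = -2: exp(t · [-2]) = [e^(-2t)].
  For a 2×2 Jordan block J_2(-2): exp(t · J_2(-2)) = e^(-2t)·(I + t·N), where N is the 2×2 nilpotent shift.

After assembling e^{tJ} and conjugating by P, we get:

e^{tM} =
  [exp(-2*t), 3*t*exp(-2*t), -3*t*exp(-2*t)]
  [0, -t*exp(-2*t) + exp(-2*t), t*exp(-2*t)]
  [0, -t*exp(-2*t), t*exp(-2*t) + exp(-2*t)]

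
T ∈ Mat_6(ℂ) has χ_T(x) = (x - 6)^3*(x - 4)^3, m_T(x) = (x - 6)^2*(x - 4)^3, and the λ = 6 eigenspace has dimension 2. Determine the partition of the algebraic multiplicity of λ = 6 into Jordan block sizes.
Block sizes for λ = 6: [2, 1]

Step 1 — from the characteristic polynomial, algebraic multiplicity of λ = 6 is 3. From dim ker(T − (6)·I) = 2, there are exactly 2 Jordan blocks for λ = 6.
Step 2 — from the minimal polynomial, the factor (x − 6)^2 tells us the largest block for λ = 6 has size 2.
Step 3 — with total size 3, 2 blocks, and largest block 2, the block sizes (in nonincreasing order) are [2, 1].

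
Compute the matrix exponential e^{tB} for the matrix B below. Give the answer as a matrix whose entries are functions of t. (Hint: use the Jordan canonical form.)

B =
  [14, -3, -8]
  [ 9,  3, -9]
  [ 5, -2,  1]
e^{tB} =
  [-3*t^2*exp(6*t)/2 + 8*t*exp(6*t) + exp(6*t), t^2*exp(6*t)/2 - 3*t*exp(6*t), 3*t^2*exp(6*t)/2 - 8*t*exp(6*t)]
  [9*t*exp(6*t), -3*t*exp(6*t) + exp(6*t), -9*t*exp(6*t)]
  [-3*t^2*exp(6*t)/2 + 5*t*exp(6*t), t^2*exp(6*t)/2 - 2*t*exp(6*t), 3*t^2*exp(6*t)/2 - 5*t*exp(6*t) + exp(6*t)]

Strategy: write B = P · J · P⁻¹ where J is a Jordan canonical form, so e^{tB} = P · e^{tJ} · P⁻¹, and e^{tJ} can be computed block-by-block.

B has Jordan form
J =
  [6, 1, 0]
  [0, 6, 1]
  [0, 0, 6]
(up to reordering of blocks).

Per-block formulas:
  For a 3×3 Jordan block J_3(6): exp(t · J_3(6)) = e^(6t)·(I + t·N + (t^2/2)·N^2), where N is the 3×3 nilpotent shift.

After assembling e^{tJ} and conjugating by P, we get:

e^{tB} =
  [-3*t^2*exp(6*t)/2 + 8*t*exp(6*t) + exp(6*t), t^2*exp(6*t)/2 - 3*t*exp(6*t), 3*t^2*exp(6*t)/2 - 8*t*exp(6*t)]
  [9*t*exp(6*t), -3*t*exp(6*t) + exp(6*t), -9*t*exp(6*t)]
  [-3*t^2*exp(6*t)/2 + 5*t*exp(6*t), t^2*exp(6*t)/2 - 2*t*exp(6*t), 3*t^2*exp(6*t)/2 - 5*t*exp(6*t) + exp(6*t)]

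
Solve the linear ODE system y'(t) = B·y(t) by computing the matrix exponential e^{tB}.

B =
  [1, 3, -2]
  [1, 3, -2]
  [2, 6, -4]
e^{tB} =
  [t + 1, 3*t, -2*t]
  [t, 3*t + 1, -2*t]
  [2*t, 6*t, 1 - 4*t]

Strategy: write B = P · J · P⁻¹ where J is a Jordan canonical form, so e^{tB} = P · e^{tJ} · P⁻¹, and e^{tJ} can be computed block-by-block.

B has Jordan form
J =
  [0, 1, 0]
  [0, 0, 0]
  [0, 0, 0]
(up to reordering of blocks).

Per-block formulas:
  For a 1×1 block at λ = 0: exp(t · [0]) = [e^(0t)].
  For a 2×2 Jordan block J_2(0): exp(t · J_2(0)) = e^(0t)·(I + t·N), where N is the 2×2 nilpotent shift.

After assembling e^{tJ} and conjugating by P, we get:

e^{tB} =
  [t + 1, 3*t, -2*t]
  [t, 3*t + 1, -2*t]
  [2*t, 6*t, 1 - 4*t]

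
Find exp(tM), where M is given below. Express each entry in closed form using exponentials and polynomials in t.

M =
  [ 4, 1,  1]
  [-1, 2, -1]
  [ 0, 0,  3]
e^{tM} =
  [t*exp(3*t) + exp(3*t), t*exp(3*t), t*exp(3*t)]
  [-t*exp(3*t), -t*exp(3*t) + exp(3*t), -t*exp(3*t)]
  [0, 0, exp(3*t)]

Strategy: write M = P · J · P⁻¹ where J is a Jordan canonical form, so e^{tM} = P · e^{tJ} · P⁻¹, and e^{tJ} can be computed block-by-block.

M has Jordan form
J =
  [3, 1, 0]
  [0, 3, 0]
  [0, 0, 3]
(up to reordering of blocks).

Per-block formulas:
  For a 2×2 Jordan block J_2(3): exp(t · J_2(3)) = e^(3t)·(I + t·N), where N is the 2×2 nilpotent shift.
  For a 1×1 block at λ = 3: exp(t · [3]) = [e^(3t)].

After assembling e^{tJ} and conjugating by P, we get:

e^{tM} =
  [t*exp(3*t) + exp(3*t), t*exp(3*t), t*exp(3*t)]
  [-t*exp(3*t), -t*exp(3*t) + exp(3*t), -t*exp(3*t)]
  [0, 0, exp(3*t)]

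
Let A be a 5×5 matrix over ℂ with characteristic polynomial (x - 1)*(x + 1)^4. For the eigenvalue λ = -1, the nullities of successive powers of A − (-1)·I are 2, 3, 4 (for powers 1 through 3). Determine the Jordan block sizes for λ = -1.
Block sizes for λ = -1: [3, 1]

From the dimensions of kernels of powers, the number of Jordan blocks of size at least j is d_j − d_{j−1} where d_j = dim ker(N^j) (with d_0 = 0). Computing the differences gives [2, 1, 1].
The number of blocks of size exactly k is (#blocks of size ≥ k) − (#blocks of size ≥ k + 1), so the partition is: 1 block(s) of size 1, 1 block(s) of size 3.
In nonincreasing order the block sizes are [3, 1].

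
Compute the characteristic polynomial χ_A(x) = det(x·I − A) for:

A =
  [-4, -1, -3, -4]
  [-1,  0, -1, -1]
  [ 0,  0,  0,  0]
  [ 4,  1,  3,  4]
x^4

Expanding det(x·I − A) (e.g. by cofactor expansion or by noting that A is similar to its Jordan form J, which has the same characteristic polynomial as A) gives
  χ_A(x) = x^4
which factors as x^4. The eigenvalues (with algebraic multiplicities) are λ = 0 with multiplicity 4.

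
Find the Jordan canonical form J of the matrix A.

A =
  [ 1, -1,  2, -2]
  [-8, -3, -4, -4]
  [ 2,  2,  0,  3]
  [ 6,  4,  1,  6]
J_2(1) ⊕ J_2(1)

The characteristic polynomial is
  det(x·I − A) = x^4 - 4*x^3 + 6*x^2 - 4*x + 1 = (x - 1)^4

Eigenvalues and multiplicities (the geometric multiplicity of λ is n − rank(A − λI), which equals the number of Jordan blocks for λ):
  λ = 1: algebraic multiplicity = 4, geometric multiplicity = 2

Determining the block sizes for each eigenvalue:
  λ = 1: with am = 4 and gm = 2, the partition is not yet determined (e.g. several partitions of 4 into 2 parts exist). Let N = A − (1)·I. Computing rank(N^1) = 2, rank(N^2) = 0; the number of blocks of size ≥ j is rank(N^{j−1}) − rank(N^j), giving [2, 2]. So we have 2 block(s) of size 2 → block sizes [2, 2]

Assembling the blocks gives a Jordan form
J =
  [1, 1, 0, 0]
  [0, 1, 0, 0]
  [0, 0, 1, 1]
  [0, 0, 0, 1]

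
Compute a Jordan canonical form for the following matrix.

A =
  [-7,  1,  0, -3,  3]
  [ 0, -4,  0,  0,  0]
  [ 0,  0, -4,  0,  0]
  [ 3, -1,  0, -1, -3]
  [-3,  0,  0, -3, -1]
J_2(-4) ⊕ J_1(-4) ⊕ J_1(-4) ⊕ J_1(-1)

The characteristic polynomial is
  det(x·I − A) = x^5 + 17*x^4 + 112*x^3 + 352*x^2 + 512*x + 256 = (x + 1)*(x + 4)^4

Eigenvalues and multiplicities (the geometric multiplicity of λ is n − rank(A − λI), which equals the number of Jordan blocks for λ):
  λ = -4: algebraic multiplicity = 4, geometric multiplicity = 3
  λ = -1: algebraic multiplicity = 1, geometric multiplicity = 1

Determining the block sizes for each eigenvalue:
  λ = -4: 3 blocks summing to 4 forces exactly one block of size 2 and the rest size 1 → block sizes [2, 1, 1]
  λ = -1: one block (gm = 1), so the single block has size am = 1 → block sizes [1]

Assembling the blocks gives a Jordan form
J =
  [-4,  1,  0,  0,  0]
  [ 0, -4,  0,  0,  0]
  [ 0,  0, -4,  0,  0]
  [ 0,  0,  0, -4,  0]
  [ 0,  0,  0,  0, -1]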